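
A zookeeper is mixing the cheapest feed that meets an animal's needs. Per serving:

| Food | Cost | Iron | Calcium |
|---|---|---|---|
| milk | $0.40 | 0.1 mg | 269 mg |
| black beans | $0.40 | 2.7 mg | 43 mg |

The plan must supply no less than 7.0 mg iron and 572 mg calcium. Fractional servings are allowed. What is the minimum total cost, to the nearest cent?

Compare the cost at each extreme point of the feasible region.
milk only: max(7.0/0.1, 572/269) = 70 servings → $28.00.
black beans only: max(7.0/2.7, 572/43) = 13.3 servings → $5.32.
milk + black beans with both tight: 1.722 servings and 2.529 servings → $1.70.
The minimum over all feasible corners is $1.70.

$1.70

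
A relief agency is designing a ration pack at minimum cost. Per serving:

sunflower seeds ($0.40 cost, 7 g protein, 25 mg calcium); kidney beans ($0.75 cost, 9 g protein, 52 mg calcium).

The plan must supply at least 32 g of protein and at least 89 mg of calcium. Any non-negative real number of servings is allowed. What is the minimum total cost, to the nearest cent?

$1.83

Check every corner: each single food scaled to meet both minima, and each pair solved so both constraints bind.
sunflower seeds only: max(32/7, 89/25) = 4.571 servings → $1.83.
kidney beans only: max(32/9, 89/52) = 3.556 servings → $2.67.
sunflower seeds + kidney beans with both targets exact would need a negative amount; discard.
So the least-cost plan costs $1.83.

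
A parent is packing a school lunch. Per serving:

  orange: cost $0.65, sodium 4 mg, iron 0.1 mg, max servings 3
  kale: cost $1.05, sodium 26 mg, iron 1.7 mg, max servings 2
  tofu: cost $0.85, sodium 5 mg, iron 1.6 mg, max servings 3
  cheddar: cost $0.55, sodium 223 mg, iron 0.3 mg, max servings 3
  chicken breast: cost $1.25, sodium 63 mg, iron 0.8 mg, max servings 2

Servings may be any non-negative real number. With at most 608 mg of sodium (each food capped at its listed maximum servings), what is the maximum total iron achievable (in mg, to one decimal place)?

Iron per mg sodium: tofu 0.32, kale 0.06538, orange 0.025, chicken breast 0.0127, cheddar 0.001345.
Take 3 servings of tofu: uses 15 mg sodium, +4.8 mg iron (running total 4.8 mg).
Take 2 servings of kale: uses 52 mg sodium, +3.4 mg iron (running total 8.2 mg).
Take 3 servings of orange: uses 12 mg sodium, +0.3 mg iron (running total 8.5 mg).
Take 2 servings of chicken breast: uses 126 mg sodium, +1.6 mg iron (running total 10.1 mg).
Take 1.807 servings of cheddar: uses 403 mg sodium, +0.5 mg iron (running total 10.6 mg).
Greedy by best ratio exhausts the sodium allowance optimally: 10.6 mg.

10.6 mg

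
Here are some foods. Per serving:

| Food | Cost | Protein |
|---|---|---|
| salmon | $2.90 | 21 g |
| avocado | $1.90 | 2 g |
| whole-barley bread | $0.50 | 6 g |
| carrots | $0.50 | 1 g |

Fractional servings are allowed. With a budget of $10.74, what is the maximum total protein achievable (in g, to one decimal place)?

128.9 g

Protein per dollar: whole-barley bread 12, salmon 7.241, carrots 2, avocado 1.053.
With no serving limits, spend the whole cost allowance on whole-barley bread: $10.74 / $0.50 × 6 g = 128.9 g.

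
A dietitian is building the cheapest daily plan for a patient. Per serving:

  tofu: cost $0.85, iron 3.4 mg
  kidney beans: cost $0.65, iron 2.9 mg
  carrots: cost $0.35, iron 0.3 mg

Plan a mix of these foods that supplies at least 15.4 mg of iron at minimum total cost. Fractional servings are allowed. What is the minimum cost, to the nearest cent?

Cost per mg of iron: kidney beans $0.2241, tofu $0.2500, carrots $1.1667.
With no serving limits, use only kidney beans: 15.4 mg / 2.9 mg = 5.31 servings × $0.65 = $3.45.

$3.45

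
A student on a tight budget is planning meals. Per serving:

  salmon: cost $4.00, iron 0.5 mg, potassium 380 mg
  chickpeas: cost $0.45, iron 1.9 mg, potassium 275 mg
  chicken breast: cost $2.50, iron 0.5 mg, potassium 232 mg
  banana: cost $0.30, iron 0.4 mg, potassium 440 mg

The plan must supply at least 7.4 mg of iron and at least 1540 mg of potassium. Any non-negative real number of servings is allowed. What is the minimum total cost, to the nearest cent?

Minimising a linear cost over {iron ≥ 7.4, potassium ≥ 1540, servings ≥ 0} — the optimum is at a vertex, using one or two foods.
salmon only: max(7.4/0.5, 1540/380) = 14.8 servings → $59.20.
chickpeas only: max(7.4/1.9, 1540/275) = 5.6 servings → $2.52.
chicken breast only: max(7.4/0.5, 1540/232) = 14.8 servings → $37.00.
banana only: max(7.4/0.4, 1540/440) = 18.5 servings → $5.55.
salmon + chickpeas with both tight: 1.524 servings and 3.494 servings → $7.67.
salmon + chicken breast: the both-tight solution has a negative serving — not a feasible corner.
salmon + banana with both targets exact would need a negative amount; discard.
chickpeas + chicken breast with both tight: 3.122 servings and 2.938 servings → $8.75.
chickpeas + banana with both tight: 3.636 servings and 1.227 servings → $2.00.
chicken breast + banana: the both-tight solution has a negative serving — not a feasible corner.
The minimum over all feasible corners is $2.00.

$2.00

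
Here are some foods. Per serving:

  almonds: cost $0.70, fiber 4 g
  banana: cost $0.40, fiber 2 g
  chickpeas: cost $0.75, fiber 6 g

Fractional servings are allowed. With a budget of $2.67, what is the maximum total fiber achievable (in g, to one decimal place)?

21.4 g

Fiber per dollar: chickpeas 8, almonds 5.714, banana 5.
With no serving limits, spend the whole cost allowance on chickpeas: $2.67 / $0.75 × 6 g = 21.4 g.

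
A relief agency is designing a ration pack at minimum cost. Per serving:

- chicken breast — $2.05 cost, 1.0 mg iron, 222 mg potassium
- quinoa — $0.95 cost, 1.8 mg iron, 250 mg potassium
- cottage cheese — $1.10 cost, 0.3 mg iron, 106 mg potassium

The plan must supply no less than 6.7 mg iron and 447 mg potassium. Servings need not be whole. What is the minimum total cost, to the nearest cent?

An LP optimum is at a vertex; with two nutrient constraints at most two foods are used. Check each candidate.
chicken breast only: max(6.7/1.0, 447/222) = 6.7 servings → $13.73.
quinoa only: max(6.7/1.8, 447/250) = 3.722 servings → $3.54.
cottage cheese only: max(6.7/0.3, 447/106) = 22.33 servings → $24.57.
chicken breast + quinoa: intersection lies outside the first quadrant.
chicken breast + cottage cheese: the both-tight solution has a negative serving — not a feasible corner.
quinoa + cottage cheese: the both-tight solution has a negative serving — not a feasible corner.
Cheapest feasible corner: $3.54.

$3.54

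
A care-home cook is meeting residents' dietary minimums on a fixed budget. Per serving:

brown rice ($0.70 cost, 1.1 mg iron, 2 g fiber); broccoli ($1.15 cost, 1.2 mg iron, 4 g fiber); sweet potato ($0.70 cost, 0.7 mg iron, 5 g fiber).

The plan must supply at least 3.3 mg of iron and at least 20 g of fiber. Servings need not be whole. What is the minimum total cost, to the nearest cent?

Minimising a linear cost over {iron ≥ 3.3, fiber ≥ 20, servings ≥ 0} — the optimum is at a vertex, using one or two foods.
brown rice only: max(3.3/1.1, 20/2) = 10 servings → $7.00.
broccoli only: max(3.3/1.2, 20/4) = 5 servings → $5.75.
sweet potato only: max(3.3/0.7, 20/5) = 4.714 servings → $3.30.
brown rice + broccoli: the both-tight solution has a negative serving — not a feasible corner.
brown rice + sweet potato with both tight: 0.6098 servings and 3.756 servings → $3.06.
broccoli + sweet potato with both tight: 0.7812 servings and 3.375 servings → $3.26.
So the least-cost plan costs $3.06.

$3.06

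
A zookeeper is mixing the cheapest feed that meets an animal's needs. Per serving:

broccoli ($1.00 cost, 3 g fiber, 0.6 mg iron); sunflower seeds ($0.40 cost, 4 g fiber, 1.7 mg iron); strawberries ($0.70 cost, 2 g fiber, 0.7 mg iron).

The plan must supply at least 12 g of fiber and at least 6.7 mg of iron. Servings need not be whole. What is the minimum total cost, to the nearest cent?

Compare the cost at each extreme point of the feasible region.
broccoli only: max(12/3, 6.7/0.6) = 11.17 servings → $11.17.
sunflower seeds only: max(12/4, 6.7/1.7) = 3.941 servings → $1.58.
strawberries only: max(12/2, 6.7/0.7) = 9.571 servings → $6.70.
broccoli + sunflower seeds with both targets exact would need a negative amount; discard.
broccoli + strawberries: intersection lies outside the first quadrant.
sunflower seeds + strawberries with both targets exact would need a negative amount; discard.
The minimum over all feasible corners is $1.58.

$1.58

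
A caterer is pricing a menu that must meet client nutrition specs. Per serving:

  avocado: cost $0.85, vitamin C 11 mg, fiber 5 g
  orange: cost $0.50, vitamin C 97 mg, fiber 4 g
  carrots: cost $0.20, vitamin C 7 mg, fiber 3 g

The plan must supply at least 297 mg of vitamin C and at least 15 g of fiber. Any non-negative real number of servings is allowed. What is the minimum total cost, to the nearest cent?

At the optimum either one food covers both requirements or two foods hit both targets exactly; no other combination can be cheaper.
avocado only: max(297/11, 15/5) = 27 servings → $22.95.
orange only: max(297/97, 15/4) = 3.75 servings → $1.88.
carrots only: max(297/7, 15/3) = 42.43 servings → $8.49.
avocado + orange with both tight: 0.6054 servings and 2.993 servings → $2.01.
avocado + carrots: the both-tight solution has a negative serving — not a feasible corner.
orange + carrots with both tight: 2.989 servings and 1.015 servings → $1.70.
So the least-cost plan costs $1.70.

$1.70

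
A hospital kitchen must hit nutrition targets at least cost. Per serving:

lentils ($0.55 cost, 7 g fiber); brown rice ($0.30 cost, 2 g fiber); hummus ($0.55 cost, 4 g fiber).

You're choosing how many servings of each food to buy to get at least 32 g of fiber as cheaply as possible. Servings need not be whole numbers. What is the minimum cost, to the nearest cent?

$2.51

Cost per g of fiber: lentils $0.0786, hummus $0.1375, brown rice $0.1500.
With no serving limits, use only lentils: 32 g / 7 g = 4.571 servings × $0.55 = $2.51.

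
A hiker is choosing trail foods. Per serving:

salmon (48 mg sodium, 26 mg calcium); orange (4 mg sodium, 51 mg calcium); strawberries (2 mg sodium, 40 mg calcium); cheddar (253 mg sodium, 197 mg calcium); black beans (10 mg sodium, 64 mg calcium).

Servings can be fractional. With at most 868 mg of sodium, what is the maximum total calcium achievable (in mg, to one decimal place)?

17360.0 mg

Calcium per mg sodium: strawberries 20, orange 12.75, black beans 6.4, cheddar 0.7787, salmon 0.5417.
With no serving limits, spend the whole sodium allowance on strawberries: 868 mg / 2 mg × 40 mg = 17360.0 mg.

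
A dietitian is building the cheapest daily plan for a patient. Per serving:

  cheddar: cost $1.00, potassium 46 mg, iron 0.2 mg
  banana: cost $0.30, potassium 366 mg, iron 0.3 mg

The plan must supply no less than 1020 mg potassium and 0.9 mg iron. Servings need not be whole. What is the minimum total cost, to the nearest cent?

$0.90

Minimising a linear cost over {potassium ≥ 1020, iron ≥ 0.9, servings ≥ 0} — the optimum is at a vertex, using one or two foods.
cheddar only: max(1020/46, 0.9/0.2) = 22.17 servings → $22.17.
banana only: max(1020/366, 0.9/0.3) = 3 servings → $0.90.
cheddar + banana with both tight: 0.3939 servings and 2.737 servings → $1.22.
Cheapest feasible corner: $0.90.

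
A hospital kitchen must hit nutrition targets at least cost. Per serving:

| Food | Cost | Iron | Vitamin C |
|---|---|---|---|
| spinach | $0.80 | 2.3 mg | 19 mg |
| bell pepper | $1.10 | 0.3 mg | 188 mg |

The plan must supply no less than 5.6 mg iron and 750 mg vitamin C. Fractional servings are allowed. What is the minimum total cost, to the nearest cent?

$5.72

This is a tiny linear program; its minimum lies at a vertex of the feasible set. List the vertices and price them.
spinach only: max(5.6/2.3, 750/19) = 39.47 servings → $31.58.
bell pepper only: max(5.6/0.3, 750/188) = 18.67 servings → $20.53.
spinach + bell pepper with both tight: 1.94 servings and 3.793 servings → $5.72.
Cheapest feasible corner: $5.72.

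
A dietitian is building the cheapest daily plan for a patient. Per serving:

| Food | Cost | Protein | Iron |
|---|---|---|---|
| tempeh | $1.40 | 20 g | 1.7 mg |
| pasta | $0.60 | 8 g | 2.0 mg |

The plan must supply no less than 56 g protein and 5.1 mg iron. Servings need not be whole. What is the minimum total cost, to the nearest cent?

$3.93

A basic optimal solution has at most two foods positive. Try each food alone and each pair with both targets met exactly.
tempeh only: max(56/20, 5.1/1.7) = 3 servings → $4.20.
pasta only: max(56/8, 5.1/2.0) = 7 servings → $4.20.
tempeh + pasta with both tight: 2.697 servings and 0.2576 servings → $3.93.
The minimum over all feasible corners is $3.93.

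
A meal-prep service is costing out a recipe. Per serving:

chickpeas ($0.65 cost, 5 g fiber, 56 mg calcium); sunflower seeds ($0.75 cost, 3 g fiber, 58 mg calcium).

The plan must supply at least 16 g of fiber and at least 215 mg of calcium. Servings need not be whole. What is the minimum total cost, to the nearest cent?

$2.50

This is a tiny linear program; its minimum lies at a vertex of the feasible set. List the vertices and price them.
chickpeas only: max(16/5, 215/56) = 3.839 servings → $2.50.
sunflower seeds only: max(16/3, 215/58) = 5.333 servings → $4.00.
chickpeas + sunflower seeds with both tight: 2.32 servings and 1.467 servings → $2.61.
Cheapest feasible corner: $2.50.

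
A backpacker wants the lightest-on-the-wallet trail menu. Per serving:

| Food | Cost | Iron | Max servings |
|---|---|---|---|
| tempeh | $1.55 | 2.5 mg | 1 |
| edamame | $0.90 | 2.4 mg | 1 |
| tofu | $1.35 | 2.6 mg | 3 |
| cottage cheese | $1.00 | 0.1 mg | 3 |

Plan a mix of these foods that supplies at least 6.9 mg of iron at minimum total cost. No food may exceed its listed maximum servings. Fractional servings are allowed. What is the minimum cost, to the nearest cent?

Cost per mg of iron: edamame $0.3750, tofu $0.5192, tempeh $0.6200, cottage cheese $10.0000.
Take 1 serving of edamame: +2.4 mg iron for $0.90 (total $0.90, still need 4.5 mg).
Take 1.731 servings of tofu: +4.5 mg iron for $2.34 (total $3.24, still need 0.0 mg).
Filling from the cheapest source first is optimal under one linear minimum: $3.24.

$3.24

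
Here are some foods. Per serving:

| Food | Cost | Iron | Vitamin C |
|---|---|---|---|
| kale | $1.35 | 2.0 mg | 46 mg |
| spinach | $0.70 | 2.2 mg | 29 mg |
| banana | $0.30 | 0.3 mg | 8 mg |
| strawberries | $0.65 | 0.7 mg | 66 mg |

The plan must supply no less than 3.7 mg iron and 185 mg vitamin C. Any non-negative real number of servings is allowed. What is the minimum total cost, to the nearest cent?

$2.20

Compare the cost at each extreme point of the feasible region.
kale only: max(3.7/2.0, 185/46) = 4.022 servings → $5.43.
spinach only: max(3.7/2.2, 185/29) = 6.379 servings → $4.47.
banana only: max(3.7/0.3, 185/8) = 23.12 servings → $6.94.
strawberries only: max(3.7/0.7, 185/66) = 5.286 servings → $3.44.
kale + spinach with both targets exact would need a negative amount; discard.
kale + banana with both targets exact would need a negative amount; discard.
kale + strawberries with both tight: 1.149 servings and 2.002 servings → $2.85.
spinach + banana: the both-tight solution has a negative serving — not a feasible corner.
spinach + strawberries with both tight: 0.9183 servings and 2.4 servings → $2.20.
banana + strawberries with both tight: 8.077 servings and 1.824 servings → $3.61.
The minimum over all feasible corners is $2.20.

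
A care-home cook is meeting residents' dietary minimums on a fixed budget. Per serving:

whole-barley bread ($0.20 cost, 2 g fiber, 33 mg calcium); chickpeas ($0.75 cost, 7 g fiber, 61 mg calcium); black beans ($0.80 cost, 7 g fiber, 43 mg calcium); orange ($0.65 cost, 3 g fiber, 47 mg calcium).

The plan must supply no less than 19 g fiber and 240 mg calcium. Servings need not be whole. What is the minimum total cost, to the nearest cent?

At the optimum either one food covers both requirements or two foods hit both targets exactly; no other combination can be cheaper.
whole-barley bread only: max(19/2, 240/33) = 9.5 servings → $1.90.
chickpeas only: max(19/7, 240/61) = 3.934 servings → $2.95.
black beans only: max(19/7, 240/43) = 5.581 servings → $4.47.
orange only: max(19/3, 240/47) = 6.333 servings → $4.12.
whole-barley bread + chickpeas with both tight: 4.78 servings and 1.349 servings → $1.97.
whole-barley bread + black beans with both tight: 5.952 servings and 1.014 servings → $2.00.
whole-barley bread + orange: the both-tight solution has a negative serving — not a feasible corner.
chickpeas + black beans: intersection lies outside the first quadrant.
chickpeas + orange with both tight: 1.185 servings and 3.568 servings → $3.21.
black beans + orange with both tight: 0.865 servings and 4.315 servings → $3.50.
Cheapest feasible corner: $1.90.

$1.90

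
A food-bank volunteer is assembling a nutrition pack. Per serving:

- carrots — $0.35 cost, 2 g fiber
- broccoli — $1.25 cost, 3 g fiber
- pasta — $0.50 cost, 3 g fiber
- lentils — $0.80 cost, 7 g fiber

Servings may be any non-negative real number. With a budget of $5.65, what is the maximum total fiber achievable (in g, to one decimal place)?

Fiber per dollar: lentils 8.75, pasta 6, carrots 5.714, broccoli 2.4.
With no serving limits, spend the whole cost allowance on lentils: $5.65 / $0.80 × 7 g = 49.4 g.

49.4 g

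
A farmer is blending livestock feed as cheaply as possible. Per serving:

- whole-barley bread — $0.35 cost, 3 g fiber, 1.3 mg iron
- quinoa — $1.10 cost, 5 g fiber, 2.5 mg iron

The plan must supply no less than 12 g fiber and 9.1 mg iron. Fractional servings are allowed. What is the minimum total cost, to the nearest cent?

$2.45

Two binding constraints pin down two serving amounts, so the optimal mix uses at most two foods. The candidates are each food alone (scaled to the tighter of fiber/iron) and each pair with both constraints tight.
whole-barley bread only: max(12/3, 9.1/1.3) = 7 servings → $2.45.
quinoa only: max(12/5, 9.1/2.5) = 3.64 servings → $4.00.
whole-barley bread + quinoa: intersection lies outside the first quadrant.
So the least-cost plan costs $2.45.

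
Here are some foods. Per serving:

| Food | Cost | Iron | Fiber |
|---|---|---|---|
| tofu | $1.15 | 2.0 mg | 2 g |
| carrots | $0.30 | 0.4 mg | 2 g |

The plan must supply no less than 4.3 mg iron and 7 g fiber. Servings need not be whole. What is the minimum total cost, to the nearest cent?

Two binding constraints pin down two serving amounts, so the optimal mix uses at most two foods. The candidates are each food alone (scaled to the tighter of iron/fiber) and each pair with both constraints tight.
tofu only: max(4.3/2.0, 7/2) = 3.5 servings → $4.03.
carrots only: max(4.3/0.4, 7/2) = 10.75 servings → $3.23.
tofu + carrots with both tight: 1.812 servings and 1.688 servings → $2.59.
Cheapest feasible corner: $2.59.

$2.59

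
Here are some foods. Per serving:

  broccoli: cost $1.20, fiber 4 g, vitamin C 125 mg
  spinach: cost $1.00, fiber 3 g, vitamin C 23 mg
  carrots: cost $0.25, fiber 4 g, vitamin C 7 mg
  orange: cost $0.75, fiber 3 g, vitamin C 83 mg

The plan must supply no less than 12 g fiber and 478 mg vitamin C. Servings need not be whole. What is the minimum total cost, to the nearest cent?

At the optimum either one food covers both requirements or two foods hit both targets exactly; no other combination can be cheaper.
broccoli only: max(12/4, 478/125) = 3.824 servings → $4.59.
spinach only: max(12/3, 478/23) = 20.78 servings → $20.78.
carrots only: max(12/4, 478/7) = 68.29 servings → $17.07.
orange only: max(12/3, 478/83) = 5.759 servings → $4.32.
broccoli + spinach with both targets exact would need a negative amount; discard.
broccoli + carrots: intersection lies outside the first quadrant.
broccoli + orange: intersection lies outside the first quadrant.
spinach + carrots with both targets exact would need a negative amount; discard.
spinach + orange: the both-tight solution has a negative serving — not a feasible corner.
carrots + orange with both targets exact would need a negative amount; discard.
The minimum over all feasible corners is $4.32.

$4.32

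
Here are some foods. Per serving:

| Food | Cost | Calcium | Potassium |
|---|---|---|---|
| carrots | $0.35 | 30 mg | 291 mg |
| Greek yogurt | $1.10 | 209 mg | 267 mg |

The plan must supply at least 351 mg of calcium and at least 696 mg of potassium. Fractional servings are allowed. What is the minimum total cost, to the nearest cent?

With two linear requirements the optimum uses one or two foods; enumerate the corners.
carrots only: max(351/30, 696/291) = 11.7 servings → $4.09.
Greek yogurt only: max(351/209, 696/267) = 2.607 servings → $2.87.
carrots + Greek yogurt with both tight: 0.9799 servings and 1.539 servings → $2.04.
Cheapest feasible corner: $2.04.

$2.04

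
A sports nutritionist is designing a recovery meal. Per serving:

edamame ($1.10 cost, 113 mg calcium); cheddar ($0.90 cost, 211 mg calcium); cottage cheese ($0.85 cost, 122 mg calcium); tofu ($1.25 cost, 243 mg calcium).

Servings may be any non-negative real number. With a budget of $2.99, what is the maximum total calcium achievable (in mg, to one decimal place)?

701.0 mg

Calcium per dollar: cheddar 234.4, tofu 194.4, cottage cheese 143.5, edamame 102.7.
With no serving limits, spend the whole cost allowance on cheddar: $2.99 / $0.90 × 211 mg = 701.0 mg.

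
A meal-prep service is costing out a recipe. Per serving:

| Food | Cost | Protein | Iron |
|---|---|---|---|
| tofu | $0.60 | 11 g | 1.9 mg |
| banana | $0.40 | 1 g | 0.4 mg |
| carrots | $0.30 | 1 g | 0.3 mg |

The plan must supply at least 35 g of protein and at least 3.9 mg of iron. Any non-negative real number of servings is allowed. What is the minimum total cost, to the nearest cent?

For a min-cost LP with two ≥-constraints, a basic feasible solution has at most two positive variables.
tofu only: max(35/11, 3.9/1.9) = 3.182 servings → $1.91.
banana only: max(35/1, 3.9/0.4) = 35 servings → $14.00.
carrots only: max(35/1, 3.9/0.3) = 35 servings → $10.50.
tofu + banana with both targets exact would need a negative amount; discard.
tofu + carrots with both targets exact would need a negative amount; discard.
banana + carrots: the both-tight solution has a negative serving — not a feasible corner.
The minimum over all feasible corners is $1.91.

$1.91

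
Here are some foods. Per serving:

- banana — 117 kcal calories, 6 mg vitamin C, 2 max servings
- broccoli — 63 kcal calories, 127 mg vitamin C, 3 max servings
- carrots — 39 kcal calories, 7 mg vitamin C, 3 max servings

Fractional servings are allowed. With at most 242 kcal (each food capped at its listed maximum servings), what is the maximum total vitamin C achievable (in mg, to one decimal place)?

Vitamin C per kcal: broccoli 2.016, carrots 0.1795, banana 0.05128.
Take 3 servings of broccoli: uses 189 kcal, +381.0 mg vitamin C (running total 381.0 mg).
Take 1.359 servings of carrots: uses 53 kcal, +9.5 mg vitamin C (running total 390.5 mg).
Greedy by best ratio exhausts the calories allowance optimally: 390.5 mg.

390.5 mg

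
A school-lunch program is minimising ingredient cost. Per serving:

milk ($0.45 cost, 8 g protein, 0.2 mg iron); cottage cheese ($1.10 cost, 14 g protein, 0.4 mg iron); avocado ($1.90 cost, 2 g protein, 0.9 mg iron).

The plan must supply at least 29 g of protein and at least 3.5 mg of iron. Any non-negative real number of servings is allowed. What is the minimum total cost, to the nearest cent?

$7.47

A basic optimal solution has at most two foods positive. Try each food alone and each pair with both targets met exactly.
milk only: max(29/8, 3.5/0.2) = 17.5 servings → $7.88.
cottage cheese only: max(29/14, 3.5/0.4) = 8.75 servings → $9.62.
avocado only: max(29/2, 3.5/0.9) = 14.5 servings → $27.55.
milk + cottage cheese: intersection lies outside the first quadrant.
milk + avocado with both tight: 2.809 servings and 3.265 servings → $7.47.
cottage cheese + avocado with both tight: 1.619 servings and 3.169 servings → $7.80.
So the least-cost plan costs $7.47.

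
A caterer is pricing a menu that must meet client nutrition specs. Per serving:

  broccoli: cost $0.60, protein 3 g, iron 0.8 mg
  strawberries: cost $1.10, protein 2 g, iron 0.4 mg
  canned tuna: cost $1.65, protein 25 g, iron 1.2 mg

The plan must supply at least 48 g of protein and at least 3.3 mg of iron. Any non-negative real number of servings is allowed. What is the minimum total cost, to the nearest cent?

A basic optimal solution has at most two foods positive. Try each food alone and each pair with both targets met exactly.
broccoli only: max(48/3, 3.3/0.8) = 16 servings → $9.60.
strawberries only: max(48/2, 3.3/0.4) = 24 servings → $26.40.
canned tuna only: max(48/25, 3.3/1.2) = 2.75 servings → $4.54.
broccoli + strawberries: intersection lies outside the first quadrant.
broccoli + canned tuna with both tight: 1.518 servings and 1.738 servings → $3.78.
strawberries + canned tuna with both tight: 3.276 servings and 1.658 servings → $6.34.
So the least-cost plan costs $3.78.

$3.78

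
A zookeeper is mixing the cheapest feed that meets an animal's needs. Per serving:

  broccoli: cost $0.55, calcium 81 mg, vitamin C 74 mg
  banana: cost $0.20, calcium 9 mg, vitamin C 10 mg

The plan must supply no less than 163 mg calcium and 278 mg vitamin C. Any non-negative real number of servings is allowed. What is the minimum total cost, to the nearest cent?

This is a tiny linear program; its minimum lies at a vertex of the feasible set. List the vertices and price them.
broccoli only: max(163/81, 278/74) = 3.757 servings → $2.07.
banana only: max(163/9, 278/10) = 27.8 servings → $5.56.
broccoli + banana with both targets exact would need a negative amount; discard.
Cheapest feasible corner: $2.07.

$2.07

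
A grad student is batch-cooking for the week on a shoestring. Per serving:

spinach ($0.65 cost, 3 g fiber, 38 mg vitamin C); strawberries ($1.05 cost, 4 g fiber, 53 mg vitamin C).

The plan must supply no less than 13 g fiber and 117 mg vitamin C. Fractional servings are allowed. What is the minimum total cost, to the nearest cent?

spinach only: max(13/3, 117/38) = 4.333 servings → $2.82.
strawberries only: max(13/4, 117/53) = 3.25 servings → $3.41.
spinach + strawberries with both targets exact would need a negative amount; discard.
The minimum over all feasible corners is $2.82.

$2.82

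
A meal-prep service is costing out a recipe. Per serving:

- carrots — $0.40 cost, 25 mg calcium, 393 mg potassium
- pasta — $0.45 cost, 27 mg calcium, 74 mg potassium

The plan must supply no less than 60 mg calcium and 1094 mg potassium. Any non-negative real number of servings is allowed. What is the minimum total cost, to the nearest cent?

Minimising a linear cost over {calcium ≥ 60, potassium ≥ 1094, servings ≥ 0} — the optimum is at a vertex, using one or two foods.
carrots only: max(60/25, 1094/393) = 2.784 servings → $1.11.
pasta only: max(60/27, 1094/74) = 14.78 servings → $6.65.
carrots + pasta: intersection lies outside the first quadrant.
The minimum over all feasible corners is $1.11.

$1.11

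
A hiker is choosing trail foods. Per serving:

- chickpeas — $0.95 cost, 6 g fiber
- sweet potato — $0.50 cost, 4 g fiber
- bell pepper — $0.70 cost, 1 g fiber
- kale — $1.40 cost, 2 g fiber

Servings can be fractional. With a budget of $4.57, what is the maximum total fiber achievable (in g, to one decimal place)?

Fiber per dollar: sweet potato 8, chickpeas 6.316, bell pepper 1.429, kale 1.429.
With no serving limits, spend the whole cost allowance on sweet potato: $4.57 / $0.50 × 4 g = 36.6 g.

36.6 g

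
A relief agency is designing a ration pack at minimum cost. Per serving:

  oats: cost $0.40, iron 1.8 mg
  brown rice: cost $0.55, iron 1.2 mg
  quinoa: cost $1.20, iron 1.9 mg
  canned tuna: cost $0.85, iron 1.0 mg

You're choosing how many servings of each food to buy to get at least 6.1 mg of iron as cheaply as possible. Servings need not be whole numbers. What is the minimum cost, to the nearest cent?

Cost per mg of iron: oats $0.2222, brown rice $0.4583, quinoa $0.6316, canned tuna $0.8500.
With no serving limits, use only oats: 6.1 mg / 1.8 mg = 3.389 servings × $0.40 = $1.36.

$1.36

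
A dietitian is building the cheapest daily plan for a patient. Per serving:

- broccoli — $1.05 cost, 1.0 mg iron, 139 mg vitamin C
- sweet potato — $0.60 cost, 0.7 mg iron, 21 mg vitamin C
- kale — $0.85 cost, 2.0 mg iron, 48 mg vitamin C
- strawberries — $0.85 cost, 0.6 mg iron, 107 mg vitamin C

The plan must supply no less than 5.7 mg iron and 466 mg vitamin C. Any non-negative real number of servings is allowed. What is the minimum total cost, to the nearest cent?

An LP optimum is at a vertex; with two nutrient constraints at most two foods are used. Check each candidate.
broccoli only: max(5.7/1.0, 466/139) = 5.7 servings → $5.99.
sweet potato only: max(5.7/0.7, 466/21) = 22.19 servings → $13.31.
kale only: max(5.7/2.0, 466/48) = 9.708 servings → $8.25.
strawberries only: max(5.7/0.6, 466/107) = 9.5 servings → $8.07.
broccoli + sweet potato with both tight: 2.706 servings and 4.277 servings → $5.41.
broccoli + kale with both tight: 2.863 servings and 1.419 servings → $4.21.
broccoli + strawberries with both targets exact would need a negative amount; discard.
sweet potato + kale: intersection lies outside the first quadrant.
sweet potato + strawberries with both tight: 5.302 servings and 3.315 servings → $6.00.
kale + strawberries with both tight: 1.783 servings and 3.555 servings → $4.54.
Cheapest feasible corner: $4.21.

$4.21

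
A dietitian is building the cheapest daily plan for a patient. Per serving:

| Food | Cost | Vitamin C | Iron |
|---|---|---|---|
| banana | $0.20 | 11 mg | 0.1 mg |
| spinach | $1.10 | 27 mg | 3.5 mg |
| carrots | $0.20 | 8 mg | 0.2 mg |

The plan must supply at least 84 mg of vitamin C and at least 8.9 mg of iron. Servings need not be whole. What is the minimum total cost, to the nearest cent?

Two binding constraints pin down two serving amounts, so the optimal mix uses at most two foods. The candidates are each food alone (scaled to the tighter of vitamin C/iron) and each pair with both constraints tight.
banana only: max(84/11, 8.9/0.1) = 89 servings → $17.80.
spinach only: max(84/27, 8.9/3.5) = 3.111 servings → $3.42.
carrots only: max(84/8, 8.9/0.2) = 44.5 servings → $8.90.
banana + spinach with both tight: 1.5 servings and 2.5 servings → $3.05.
banana + carrots with both targets exact would need a negative amount; discard.
spinach + carrots with both tight: 2.407 servings and 2.376 servings → $3.12.
Cheapest feasible corner: $3.05.

$3.05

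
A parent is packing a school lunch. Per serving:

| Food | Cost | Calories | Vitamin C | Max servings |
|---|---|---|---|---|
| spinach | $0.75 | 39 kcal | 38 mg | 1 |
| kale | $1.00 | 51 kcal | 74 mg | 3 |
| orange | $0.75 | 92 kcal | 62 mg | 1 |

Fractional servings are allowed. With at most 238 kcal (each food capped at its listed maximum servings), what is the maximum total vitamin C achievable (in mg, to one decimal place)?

291.0 mg

Vitamin C per kcal: kale 1.451, spinach 0.9744, orange 0.6739.
Take 3 servings of kale: uses 153 kcal, +222.0 mg vitamin C (running total 222.0 mg).
Take 1 serving of spinach: uses 39 kcal, +38.0 mg vitamin C (running total 260.0 mg).
Take 0.5 servings of orange: uses 46 kcal, +31.0 mg vitamin C (running total 291.0 mg).
Filling greedily by vitamin C-per-kcal is optimal for one linear limit, giving 291.0 mg.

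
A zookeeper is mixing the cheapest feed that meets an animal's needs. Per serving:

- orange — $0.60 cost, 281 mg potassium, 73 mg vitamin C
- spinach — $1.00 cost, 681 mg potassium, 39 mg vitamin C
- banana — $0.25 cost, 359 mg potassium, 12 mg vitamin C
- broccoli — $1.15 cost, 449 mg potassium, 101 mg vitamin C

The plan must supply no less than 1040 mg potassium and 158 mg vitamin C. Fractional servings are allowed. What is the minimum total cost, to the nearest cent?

$1.51

orange only: max(1040/281, 158/73) = 3.701 servings → $2.22.
spinach only: max(1040/681, 158/39) = 4.051 servings → $4.05.
banana only: max(1040/359, 158/12) = 13.17 servings → $3.29.
broccoli only: max(1040/449, 158/101) = 2.316 servings → $2.66.
orange + spinach with both tight: 1.73 servings and 0.8134 servings → $1.85.
orange + banana with both tight: 1.937 servings and 1.38 servings → $1.51.
orange + broccoli: the both-tight solution has a negative serving — not a feasible corner.
spinach + banana with both targets exact would need a negative amount; discard.
spinach + broccoli with both tight: 0.6651 servings and 1.308 servings → $2.17.
banana + broccoli with both tight: 1.105 servings and 1.433 servings → $1.92.
So the least-cost plan costs $1.51.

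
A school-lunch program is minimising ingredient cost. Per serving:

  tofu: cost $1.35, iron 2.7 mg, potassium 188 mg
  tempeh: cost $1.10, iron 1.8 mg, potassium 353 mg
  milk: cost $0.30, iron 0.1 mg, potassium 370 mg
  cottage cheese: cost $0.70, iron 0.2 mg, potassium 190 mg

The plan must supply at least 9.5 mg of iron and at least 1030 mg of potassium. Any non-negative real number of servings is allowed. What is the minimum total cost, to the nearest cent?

$5.00

tofu only: max(9.5/2.7, 1030/188) = 5.479 servings → $7.40.
tempeh only: max(9.5/1.8, 1030/353) = 5.278 servings → $5.81.
milk only: max(9.5/0.1, 1030/370) = 95 servings → $28.50.
cottage cheese only: max(9.5/0.2, 1030/190) = 47.5 servings → $33.25.
tofu + tempeh with both tight: 2.439 servings and 1.619 servings → $5.07.
tofu + milk with both tight: 3.481 servings and 1.015 servings → $5.00.
tofu + cottage cheese with both tight: 3.363 servings and 2.093 servings → $6.01.
tempeh + milk: intersection lies outside the first quadrant.
tempeh + cottage cheese: the both-tight solution has a negative serving — not a feasible corner.
milk + cottage cheese: intersection lies outside the first quadrant.
So the least-cost plan costs $5.00.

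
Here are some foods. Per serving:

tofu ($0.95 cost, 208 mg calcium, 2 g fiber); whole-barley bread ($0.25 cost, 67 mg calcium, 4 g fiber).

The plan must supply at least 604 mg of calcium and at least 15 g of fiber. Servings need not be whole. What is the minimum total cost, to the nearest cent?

$2.25

Compare the cost at each extreme point of the feasible region.
tofu only: max(604/208, 15/2) = 7.5 servings → $7.12.
whole-barley bread only: max(604/67, 15/4) = 9.015 servings → $2.25.
tofu + whole-barley bread with both tight: 2.021 servings and 2.739 servings → $2.61.
So the least-cost plan costs $2.25.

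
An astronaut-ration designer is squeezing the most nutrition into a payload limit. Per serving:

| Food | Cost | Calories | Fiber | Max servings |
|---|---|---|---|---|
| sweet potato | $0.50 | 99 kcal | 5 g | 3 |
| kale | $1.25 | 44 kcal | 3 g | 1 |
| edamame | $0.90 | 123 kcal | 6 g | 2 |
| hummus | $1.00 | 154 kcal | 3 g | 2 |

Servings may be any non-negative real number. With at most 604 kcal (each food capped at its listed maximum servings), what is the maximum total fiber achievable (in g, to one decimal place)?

30.3 g

Fiber per kcal: kale 0.06818, sweet potato 0.05051, edamame 0.04878, hummus 0.01948.
Take 1 serving of kale: uses 44 kcal, +3.0 g fiber (running total 3.0 g).
Take 3 servings of sweet potato: uses 297 kcal, +15.0 g fiber (running total 18.0 g).
Take 2 servings of edamame: uses 246 kcal, +12.0 g fiber (running total 30.0 g).
Take 0.1104 servings of hummus: uses 17 kcal, +0.3 g fiber (running total 30.3 g).
Filling greedily by fiber-per-kcal is optimal for one linear limit, giving 30.3 g.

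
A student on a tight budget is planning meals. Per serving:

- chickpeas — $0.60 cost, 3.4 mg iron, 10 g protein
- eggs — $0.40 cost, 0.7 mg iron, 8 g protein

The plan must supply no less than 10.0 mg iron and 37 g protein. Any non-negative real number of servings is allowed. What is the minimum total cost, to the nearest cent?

Compare the cost at each extreme point of the feasible region.
chickpeas only: max(10.0/3.4, 37/10) = 3.7 servings → $2.22.
eggs only: max(10.0/0.7, 37/8) = 14.29 servings → $5.71.
chickpeas + eggs with both tight: 2.678 servings and 1.277 servings → $2.12.
Cheapest feasible corner: $2.12.

$2.12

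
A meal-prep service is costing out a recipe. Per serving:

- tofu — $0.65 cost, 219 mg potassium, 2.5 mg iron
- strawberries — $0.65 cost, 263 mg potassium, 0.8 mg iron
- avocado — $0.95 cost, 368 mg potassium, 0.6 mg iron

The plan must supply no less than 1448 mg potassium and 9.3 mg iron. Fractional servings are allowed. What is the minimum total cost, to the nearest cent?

$3.87

tofu only: max(1448/219, 9.3/2.5) = 6.612 servings → $4.30.
strawberries only: max(1448/263, 9.3/0.8) = 11.62 servings → $7.56.
avocado only: max(1448/368, 9.3/0.6) = 15.5 servings → $14.72.
tofu + strawberries with both tight: 2.67 servings and 3.283 servings → $3.87.
tofu + avocado with both tight: 3.238 servings and 2.008 servings → $4.01.
strawberries + avocado: the both-tight solution has a negative serving — not a feasible corner.
The minimum over all feasible corners is $3.87.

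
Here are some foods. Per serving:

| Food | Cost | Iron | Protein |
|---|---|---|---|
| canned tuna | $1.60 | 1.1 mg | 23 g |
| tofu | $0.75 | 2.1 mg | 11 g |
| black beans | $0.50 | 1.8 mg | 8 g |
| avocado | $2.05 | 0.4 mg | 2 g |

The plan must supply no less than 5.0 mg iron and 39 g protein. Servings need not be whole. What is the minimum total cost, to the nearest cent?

canned tuna only: max(5.0/1.1, 39/23) = 4.545 servings → $7.27.
tofu only: max(5.0/2.1, 39/11) = 3.545 servings → $2.66.
black beans only: max(5.0/1.8, 39/8) = 4.875 servings → $2.44.
avocado only: max(5.0/0.4, 39/2) = 19.5 servings → $39.98.
canned tuna + tofu with both tight: 0.7431 servings and 1.992 servings → $2.68.
canned tuna + black beans with both tight: 0.9264 servings and 2.212 servings → $2.59.
canned tuna + avocado with both tight: 0.8 servings and 10.3 servings → $22.39.
tofu + black beans with both targets exact would need a negative amount; discard.
tofu + avocado: intersection lies outside the first quadrant.
black beans + avocado with both targets exact would need a negative amount; discard.
Cheapest feasible corner: $2.44.

$2.44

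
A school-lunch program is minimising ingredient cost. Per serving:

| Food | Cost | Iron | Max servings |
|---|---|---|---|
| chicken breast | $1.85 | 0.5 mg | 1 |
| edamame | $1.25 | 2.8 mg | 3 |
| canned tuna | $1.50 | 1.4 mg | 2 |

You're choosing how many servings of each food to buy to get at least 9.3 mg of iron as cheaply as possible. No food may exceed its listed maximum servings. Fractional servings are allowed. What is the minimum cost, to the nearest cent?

$4.71

Cost per mg of iron: edamame $0.4464, canned tuna $1.0714, chicken breast $3.7000.
Take 3 servings of edamame: +8.4 mg iron for $3.75 (total $3.75, still need 0.9 mg).
Take 0.6429 servings of canned tuna: +0.9 mg iron for $0.96 (total $4.71, still need 0.0 mg).
Filling from the cheapest source first is optimal under one linear minimum: $4.71.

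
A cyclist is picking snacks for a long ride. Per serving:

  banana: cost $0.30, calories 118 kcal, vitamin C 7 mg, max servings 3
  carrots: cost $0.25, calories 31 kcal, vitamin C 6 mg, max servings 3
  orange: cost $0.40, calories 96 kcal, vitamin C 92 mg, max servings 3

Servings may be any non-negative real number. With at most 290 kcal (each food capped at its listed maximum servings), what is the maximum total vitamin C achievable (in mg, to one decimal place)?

Vitamin C per kcal: orange 0.9583, carrots 0.1935, banana 0.05932.
Take 3 servings of orange: uses 288 kcal, +276.0 mg vitamin C (running total 276.0 mg).
Take 0.06452 servings of carrots: uses 2 kcal, +0.4 mg vitamin C (running total 276.4 mg).
Filling greedily by vitamin C-per-kcal is optimal for one linear limit, giving 276.4 mg.

276.4 mg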